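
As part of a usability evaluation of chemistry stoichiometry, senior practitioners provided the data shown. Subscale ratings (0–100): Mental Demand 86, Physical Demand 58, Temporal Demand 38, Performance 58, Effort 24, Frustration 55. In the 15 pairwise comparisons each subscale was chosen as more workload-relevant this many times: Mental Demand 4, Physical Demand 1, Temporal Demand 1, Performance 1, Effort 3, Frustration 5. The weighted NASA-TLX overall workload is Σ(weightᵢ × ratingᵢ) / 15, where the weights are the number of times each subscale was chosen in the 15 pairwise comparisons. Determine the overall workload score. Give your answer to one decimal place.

The tallies are the weights (they sum to 15).
Weighted sum = 4·86 + 1·58 + 1·38 + 1·58 + 3·24 + 5·55
            = 344 + 58 + 38 + 58 + 72 + 275 = 845.
Overall workload = 845 / 15 = 56.3333 ≈ 56.3.

56.3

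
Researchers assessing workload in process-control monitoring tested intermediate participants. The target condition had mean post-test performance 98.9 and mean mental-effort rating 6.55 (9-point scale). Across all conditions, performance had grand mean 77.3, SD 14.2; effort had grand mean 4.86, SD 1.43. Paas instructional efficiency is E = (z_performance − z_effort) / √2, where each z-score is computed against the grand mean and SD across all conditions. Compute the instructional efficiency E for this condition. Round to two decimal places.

z_performance = (98.9 − 77.3) / 14.2 = 21.6000 / 14.2 = 1.5211.
z_effort = (6.55 − 4.86) / 1.43 = 1.6900 / 1.43 = 1.1818.
z_P − z_E = 1.5211 − 1.1818 = 0.3393.
E = 0.3393 / √2 = 0.3393 / 1.41421 = 0.2399 ≈ 0.24.

0.24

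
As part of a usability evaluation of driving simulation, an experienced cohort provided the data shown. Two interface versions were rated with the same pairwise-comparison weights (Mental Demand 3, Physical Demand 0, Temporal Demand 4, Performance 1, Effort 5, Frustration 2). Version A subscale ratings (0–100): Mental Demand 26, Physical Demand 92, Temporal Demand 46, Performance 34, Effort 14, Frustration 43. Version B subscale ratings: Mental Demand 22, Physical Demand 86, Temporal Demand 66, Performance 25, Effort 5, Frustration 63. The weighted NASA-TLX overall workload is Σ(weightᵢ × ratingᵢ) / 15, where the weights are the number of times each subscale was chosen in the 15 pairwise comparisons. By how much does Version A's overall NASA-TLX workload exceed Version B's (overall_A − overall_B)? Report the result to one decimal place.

-3.6

Version A weighted sum = 3·26 + 0·92 + 4·46 + 1·34 + 5·14 + 2·43 = 78 + 0 + 184 + 34 + 70 + 86 = 452; overall_A = 452/15 = 30.1333.
Version B weighted sum = 3·22 + 0·86 + 4·66 + 1·25 + 5·5 + 2·63 = 66 + 0 + 264 + 25 + 25 + 126 = 506; overall_B = 506/15 = 33.7333.
Difference = 30.1333 − 33.7333 = -3.6000 ≈ -3.6.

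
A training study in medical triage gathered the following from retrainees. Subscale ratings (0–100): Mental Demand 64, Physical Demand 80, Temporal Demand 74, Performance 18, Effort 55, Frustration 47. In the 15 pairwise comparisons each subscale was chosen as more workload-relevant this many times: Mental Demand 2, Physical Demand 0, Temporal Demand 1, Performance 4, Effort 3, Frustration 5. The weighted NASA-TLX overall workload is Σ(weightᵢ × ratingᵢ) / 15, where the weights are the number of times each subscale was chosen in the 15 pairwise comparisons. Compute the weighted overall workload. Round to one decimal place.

The tallies are the weights (they sum to 15).
Weighted sum = 2·64 + 0·80 + 1·74 + 4·18 + 3·55 + 5·47
            = 128 + 0 + 74 + 72 + 165 + 235 = 674.
Overall workload = 674 / 15 = 44.9333 ≈ 44.9.

44.9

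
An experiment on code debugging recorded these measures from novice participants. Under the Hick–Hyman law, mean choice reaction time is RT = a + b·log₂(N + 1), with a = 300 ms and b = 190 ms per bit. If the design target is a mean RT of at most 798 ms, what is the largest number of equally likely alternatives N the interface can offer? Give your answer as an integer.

5

Set 300 + 190·log₂(N + 1) ≤ 798.
log₂(N + 1) ≤ (798 − 300) / 190 = 2.6211.
N + 1 ≤ 2^2.6211 = 6.1522.
N ≤ 5.1522, so the largest integer N is 5.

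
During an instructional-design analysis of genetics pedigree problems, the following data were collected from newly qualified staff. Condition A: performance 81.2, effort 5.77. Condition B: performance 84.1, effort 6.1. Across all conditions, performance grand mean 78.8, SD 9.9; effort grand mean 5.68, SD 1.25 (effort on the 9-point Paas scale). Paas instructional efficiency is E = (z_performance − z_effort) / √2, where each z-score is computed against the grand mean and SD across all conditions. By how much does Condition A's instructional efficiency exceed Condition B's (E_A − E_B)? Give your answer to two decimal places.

-0.02

Condition A: z_P = (81.2 − 78.8)/9.9 = 0.2424; z_E = (5.77 − 5.68)/1.25 = 0.0720; E_A = (0.2424 − 0.0720)/√2 = 0.1205.
Condition B: z_P = (84.1 − 78.8)/9.9 = 0.5354; z_E = (6.1 − 5.68)/1.25 = 0.3360; E_B = (0.5354 − 0.3360)/√2 = 0.1410.
E_A − E_B = 0.1205 − 0.1410 = -0.0205 ≈ -0.02.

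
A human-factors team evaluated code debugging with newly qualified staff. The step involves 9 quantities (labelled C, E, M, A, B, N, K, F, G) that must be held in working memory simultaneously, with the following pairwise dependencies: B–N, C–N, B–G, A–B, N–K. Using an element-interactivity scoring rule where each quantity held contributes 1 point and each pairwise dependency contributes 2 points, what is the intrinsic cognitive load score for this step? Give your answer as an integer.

19

Count of quantities held simultaneously: 9.
Count of pairwise dependencies listed: 5.
Element contribution: 9 × 1 = 9.
Interaction contribution: 5 × 2 = 10.
Intrinsic load = 9 + 10 = 19.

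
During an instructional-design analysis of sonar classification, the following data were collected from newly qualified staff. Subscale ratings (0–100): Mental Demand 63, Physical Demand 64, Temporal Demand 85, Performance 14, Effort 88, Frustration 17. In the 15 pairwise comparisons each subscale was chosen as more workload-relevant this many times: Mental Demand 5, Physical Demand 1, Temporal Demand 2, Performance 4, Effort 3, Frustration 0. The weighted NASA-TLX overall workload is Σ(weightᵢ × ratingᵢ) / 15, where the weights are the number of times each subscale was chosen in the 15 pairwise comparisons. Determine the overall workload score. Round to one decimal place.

The tallies are the weights (they sum to 15).
Weighted sum = 5·63 + 1·64 + 2·85 + 4·14 + 3·88 + 0·17
            = 315 + 64 + 170 + 56 + 264 + 0 = 869.
Overall workload = 869 / 15 = 57.9333 ≈ 57.9.

57.9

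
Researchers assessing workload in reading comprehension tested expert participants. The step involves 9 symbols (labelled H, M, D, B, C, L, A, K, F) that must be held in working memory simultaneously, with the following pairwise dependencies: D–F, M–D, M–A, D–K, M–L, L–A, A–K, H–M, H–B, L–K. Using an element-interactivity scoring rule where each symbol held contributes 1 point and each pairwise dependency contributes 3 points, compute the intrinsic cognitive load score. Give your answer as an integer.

39

Count of symbols held simultaneously: 9.
Count of pairwise dependencies listed: 10.
Element contribution: 9 × 1 = 9.
Interaction contribution: 10 × 3 = 30.
Intrinsic load = 9 + 30 = 39.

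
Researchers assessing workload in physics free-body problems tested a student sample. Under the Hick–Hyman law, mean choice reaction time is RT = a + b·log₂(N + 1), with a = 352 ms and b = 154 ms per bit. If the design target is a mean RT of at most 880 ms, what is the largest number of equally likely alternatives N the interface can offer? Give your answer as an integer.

Set 352 + 154·log₂(N + 1) ≤ 880.
log₂(N + 1) ≤ (880 − 352) / 154 = 3.4286.
N + 1 ≤ 2^3.4286 = 10.7674.
N ≤ 9.7674, so the largest integer N is 9.

9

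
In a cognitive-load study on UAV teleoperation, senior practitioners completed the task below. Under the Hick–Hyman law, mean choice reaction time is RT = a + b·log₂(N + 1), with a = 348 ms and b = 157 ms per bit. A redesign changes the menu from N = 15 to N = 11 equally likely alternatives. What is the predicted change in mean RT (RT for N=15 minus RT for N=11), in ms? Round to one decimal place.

65.2

RT(15) = 348 + 157·log₂(16) = 348 + 157·4.0000 = 976.0000 ms.
RT(11) = 348 + 157·log₂(12) = 348 + 157·3.5850 = 910.8450 ms.
Difference = 976.0000 − 910.8450 = 65.1550 ≈ 65.2 ms.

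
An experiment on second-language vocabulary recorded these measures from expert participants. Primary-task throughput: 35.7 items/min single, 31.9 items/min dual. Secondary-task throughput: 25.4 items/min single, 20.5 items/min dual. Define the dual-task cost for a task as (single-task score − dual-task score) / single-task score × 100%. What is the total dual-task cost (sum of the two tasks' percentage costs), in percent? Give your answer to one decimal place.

Primary cost = (35.7 − 31.9) / 35.7 × 100% = 10.6443%.
Secondary cost = (25.4 − 20.5) / 25.4 × 100% = 19.2913%.
Total = 10.6443% + 19.2913% = 29.9356% ≈ 29.9%.

29.9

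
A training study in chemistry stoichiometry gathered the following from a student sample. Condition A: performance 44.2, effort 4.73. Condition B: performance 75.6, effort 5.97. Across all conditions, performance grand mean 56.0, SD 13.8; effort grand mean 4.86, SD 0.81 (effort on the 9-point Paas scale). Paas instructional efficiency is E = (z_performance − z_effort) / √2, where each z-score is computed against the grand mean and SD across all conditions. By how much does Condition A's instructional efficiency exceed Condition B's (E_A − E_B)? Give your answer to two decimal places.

Condition A: z_P = (44.2 − 56.0)/13.8 = -0.8551; z_E = (4.73 − 4.86)/0.81 = -0.1605; E_A = (-0.8551 − (-0.1605))/√2 = -0.4912.
Condition B: z_P = (75.6 − 56.0)/13.8 = 1.4203; z_E = (5.97 − 4.86)/0.81 = 1.3704; E_B = (1.4203 − 1.3704)/√2 = 0.0353.
E_A − E_B = -0.4912 − 0.0353 = -0.5265 ≈ -0.53.

-0.53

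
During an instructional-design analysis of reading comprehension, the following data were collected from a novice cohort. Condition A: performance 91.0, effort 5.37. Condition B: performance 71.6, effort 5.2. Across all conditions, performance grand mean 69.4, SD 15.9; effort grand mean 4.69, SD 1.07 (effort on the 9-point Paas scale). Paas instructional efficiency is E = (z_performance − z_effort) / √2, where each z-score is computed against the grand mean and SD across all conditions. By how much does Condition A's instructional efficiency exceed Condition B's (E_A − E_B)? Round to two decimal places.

Condition A: z_P = (91.0 − 69.4)/15.9 = 1.3585; z_E = (5.37 − 4.69)/1.07 = 0.6355; E_A = (1.3585 − 0.6355)/√2 = 0.5112.
Condition B: z_P = (71.6 − 69.4)/15.9 = 0.1384; z_E = (5.2 − 4.69)/1.07 = 0.4766; E_B = (0.1384 − 0.4766)/√2 = -0.2391.
E_A − E_B = 0.5112 − (-0.2391) = 0.7503 ≈ 0.75.

0.75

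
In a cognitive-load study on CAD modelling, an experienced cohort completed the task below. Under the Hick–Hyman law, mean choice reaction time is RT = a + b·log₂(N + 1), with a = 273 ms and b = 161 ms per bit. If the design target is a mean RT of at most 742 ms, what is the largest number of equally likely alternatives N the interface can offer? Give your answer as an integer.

Set 273 + 161·log₂(N + 1) ≤ 742.
log₂(N + 1) ≤ (742 − 273) / 161 = 2.9130.
N + 1 ≤ 2^2.9130 = 7.5318.
N ≤ 6.5318, so the largest integer N is 6.

6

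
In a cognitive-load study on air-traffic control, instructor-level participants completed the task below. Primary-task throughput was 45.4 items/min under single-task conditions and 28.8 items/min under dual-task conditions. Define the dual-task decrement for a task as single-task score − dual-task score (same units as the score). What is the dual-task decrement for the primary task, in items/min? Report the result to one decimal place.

Decrement = 45.4 − 28.8 = 16.6000 items/min ≈ 16.6 items/min.

16.6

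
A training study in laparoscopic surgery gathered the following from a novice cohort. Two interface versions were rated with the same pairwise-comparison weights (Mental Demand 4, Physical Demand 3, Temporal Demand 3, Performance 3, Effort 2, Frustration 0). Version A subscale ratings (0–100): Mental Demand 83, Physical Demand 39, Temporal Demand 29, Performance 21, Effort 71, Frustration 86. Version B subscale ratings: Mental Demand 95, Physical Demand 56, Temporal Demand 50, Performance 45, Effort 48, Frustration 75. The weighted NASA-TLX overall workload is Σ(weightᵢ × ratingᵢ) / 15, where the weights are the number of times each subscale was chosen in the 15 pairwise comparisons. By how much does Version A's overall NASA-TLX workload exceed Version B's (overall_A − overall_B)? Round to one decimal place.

Version A weighted sum = 4·83 + 3·39 + 3·29 + 3·21 + 2·71 + 0·86 = 332 + 117 + 87 + 63 + 142 + 0 = 741; overall_A = 741/15 = 49.4000.
Version B weighted sum = 4·95 + 3·56 + 3·50 + 3·45 + 2·48 + 0·75 = 380 + 168 + 150 + 135 + 96 + 0 = 929; overall_B = 929/15 = 61.9333.
Difference = 49.4000 − 61.9333 = -12.5333 ≈ -12.5.

-12.5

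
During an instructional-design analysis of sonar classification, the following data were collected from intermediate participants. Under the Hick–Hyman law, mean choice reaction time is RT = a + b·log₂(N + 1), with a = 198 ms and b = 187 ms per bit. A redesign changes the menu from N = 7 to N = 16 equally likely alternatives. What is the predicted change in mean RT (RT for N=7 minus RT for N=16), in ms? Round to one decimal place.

-203.4

RT(7) = 198 + 187·log₂(8) = 198 + 187·3.0000 = 759.0000 ms.
RT(16) = 198 + 187·log₂(17) = 198 + 187·4.0875 = 962.3625 ms.
Difference = 759.0000 − 962.3625 = -203.3625 ≈ -203.4 ms.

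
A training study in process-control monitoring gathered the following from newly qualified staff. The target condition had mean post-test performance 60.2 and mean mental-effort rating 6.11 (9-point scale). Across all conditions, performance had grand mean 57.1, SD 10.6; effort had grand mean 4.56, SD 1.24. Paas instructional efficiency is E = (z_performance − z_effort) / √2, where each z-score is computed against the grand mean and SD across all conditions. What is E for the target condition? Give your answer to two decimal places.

-0.68

z_performance = (60.2 − 57.1) / 10.6 = 3.1000 / 10.6 = 0.2925.
z_effort = (6.11 − 4.56) / 1.24 = 1.5500 / 1.24 = 1.2500.
z_P − z_E = 0.2925 − 1.2500 = -0.9575.
E = -0.9575 / √2 = -0.9575 / 1.41421 = -0.6771 ≈ -0.68.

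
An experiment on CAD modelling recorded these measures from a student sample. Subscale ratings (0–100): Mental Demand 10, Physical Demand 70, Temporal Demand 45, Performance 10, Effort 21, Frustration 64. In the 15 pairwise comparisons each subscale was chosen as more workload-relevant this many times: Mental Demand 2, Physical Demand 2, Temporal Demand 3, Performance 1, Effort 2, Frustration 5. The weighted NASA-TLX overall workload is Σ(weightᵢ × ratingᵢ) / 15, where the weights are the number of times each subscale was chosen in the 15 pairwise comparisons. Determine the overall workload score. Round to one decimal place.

44.5

The tallies are the weights (they sum to 15).
Weighted sum = 2·10 + 2·70 + 3·45 + 1·10 + 2·21 + 5·64
            = 20 + 140 + 135 + 10 + 42 + 320 = 667.
Overall workload = 667 / 15 = 44.4667 ≈ 44.5.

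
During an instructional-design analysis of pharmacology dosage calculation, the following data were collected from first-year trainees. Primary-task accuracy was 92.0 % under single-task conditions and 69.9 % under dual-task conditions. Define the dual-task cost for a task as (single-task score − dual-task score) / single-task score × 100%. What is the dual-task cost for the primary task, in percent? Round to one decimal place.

24.0

Cost = (92.0 − 69.9) / 92.0 × 100%
     = 22.1000 / 92.0 × 100% = 24.0217%.
≈ 24.0%.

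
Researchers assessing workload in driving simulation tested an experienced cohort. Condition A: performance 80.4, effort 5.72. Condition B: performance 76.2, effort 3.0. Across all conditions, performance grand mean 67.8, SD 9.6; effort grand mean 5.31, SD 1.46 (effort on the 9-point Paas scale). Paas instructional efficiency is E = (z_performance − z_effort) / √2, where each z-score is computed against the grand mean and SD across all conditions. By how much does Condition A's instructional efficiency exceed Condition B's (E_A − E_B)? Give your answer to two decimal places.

-1.01

Condition A: z_P = (80.4 − 67.8)/9.6 = 1.3125; z_E = (5.72 − 5.31)/1.46 = 0.2808; E_A = (1.3125 − 0.2808)/√2 = 0.7295.
Condition B: z_P = (76.2 − 67.8)/9.6 = 0.8750; z_E = (3.0 − 5.31)/1.46 = -1.5822; E_B = (0.8750 − (-1.5822))/√2 = 1.7375.
E_A − E_B = 0.7295 − 1.7375 = -1.0080 ≈ -1.01.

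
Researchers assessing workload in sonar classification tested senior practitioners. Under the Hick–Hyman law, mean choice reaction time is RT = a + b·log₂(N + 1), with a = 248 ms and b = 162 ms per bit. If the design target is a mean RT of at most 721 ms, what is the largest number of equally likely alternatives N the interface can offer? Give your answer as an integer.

Set 248 + 162·log₂(N + 1) ≤ 721.
log₂(N + 1) ≤ (721 − 248) / 162 = 2.9198.
N + 1 ≤ 2^2.9198 = 7.5674.
N ≤ 6.5674, so the largest integer N is 6.

6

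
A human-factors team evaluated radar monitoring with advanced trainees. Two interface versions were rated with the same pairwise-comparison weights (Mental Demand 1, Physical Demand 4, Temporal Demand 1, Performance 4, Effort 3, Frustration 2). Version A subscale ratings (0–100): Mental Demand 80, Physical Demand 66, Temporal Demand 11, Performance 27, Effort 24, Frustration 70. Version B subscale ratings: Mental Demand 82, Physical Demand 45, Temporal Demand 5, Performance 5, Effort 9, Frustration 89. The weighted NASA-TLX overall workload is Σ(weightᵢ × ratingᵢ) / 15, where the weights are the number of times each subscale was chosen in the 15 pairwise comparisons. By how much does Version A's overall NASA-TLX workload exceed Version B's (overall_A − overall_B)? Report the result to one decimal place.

Version A weighted sum = 1·80 + 4·66 + 1·11 + 4·27 + 3·24 + 2·70 = 80 + 264 + 11 + 108 + 72 + 140 = 675; overall_A = 675/15 = 45.0000.
Version B weighted sum = 1·82 + 4·45 + 1·5 + 4·5 + 3·9 + 2·89 = 82 + 180 + 5 + 20 + 27 + 178 = 492; overall_B = 492/15 = 32.8000.
Difference = 45.0000 − 32.8000 = 12.2000 ≈ 12.2.

12.2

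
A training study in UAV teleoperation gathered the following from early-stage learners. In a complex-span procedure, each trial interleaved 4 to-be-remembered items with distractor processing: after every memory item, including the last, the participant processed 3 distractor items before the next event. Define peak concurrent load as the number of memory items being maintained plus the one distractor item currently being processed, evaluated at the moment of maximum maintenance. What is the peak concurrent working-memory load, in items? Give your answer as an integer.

Maintenance is greatest during the distractor(s) after memory item 4: all 4 memory items are being held.
One distractor item is concurrently being processed.
Peak concurrent load = 4 + 1 = 5 items.

5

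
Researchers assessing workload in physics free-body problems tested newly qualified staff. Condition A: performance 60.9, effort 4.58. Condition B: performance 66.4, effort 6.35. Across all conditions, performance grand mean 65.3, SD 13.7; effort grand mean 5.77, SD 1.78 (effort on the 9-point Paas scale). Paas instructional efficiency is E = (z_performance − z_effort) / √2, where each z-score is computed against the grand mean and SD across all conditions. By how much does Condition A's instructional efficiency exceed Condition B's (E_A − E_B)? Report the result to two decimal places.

Condition A: z_P = (60.9 − 65.3)/13.7 = -0.3212; z_E = (4.58 − 5.77)/1.78 = -0.6685; E_A = (-0.3212 − (-0.6685))/√2 = 0.2456.
Condition B: z_P = (66.4 − 65.3)/13.7 = 0.0803; z_E = (6.35 − 5.77)/1.78 = 0.3258; E_B = (0.0803 − 0.3258)/√2 = -0.1736.
E_A − E_B = 0.2456 − (-0.1736) = 0.4192 ≈ 0.42.

0.42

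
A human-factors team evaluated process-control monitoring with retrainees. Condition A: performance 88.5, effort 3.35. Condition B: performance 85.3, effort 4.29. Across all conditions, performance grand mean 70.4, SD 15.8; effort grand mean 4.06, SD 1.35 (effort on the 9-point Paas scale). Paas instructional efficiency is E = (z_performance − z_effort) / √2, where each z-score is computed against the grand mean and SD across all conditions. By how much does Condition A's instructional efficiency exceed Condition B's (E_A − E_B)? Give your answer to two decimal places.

Condition A: z_P = (88.5 − 70.4)/15.8 = 1.1456; z_E = (3.35 − 4.06)/1.35 = -0.5259; E_A = (1.1456 − (-0.5259))/√2 = 1.1819.
Condition B: z_P = (85.3 − 70.4)/15.8 = 0.9430; z_E = (4.29 − 4.06)/1.35 = 0.1704; E_B = (0.9430 − 0.1704)/√2 = 0.5463.
E_A − E_B = 1.1819 − 0.5463 = 0.6356 ≈ 0.64.

0.64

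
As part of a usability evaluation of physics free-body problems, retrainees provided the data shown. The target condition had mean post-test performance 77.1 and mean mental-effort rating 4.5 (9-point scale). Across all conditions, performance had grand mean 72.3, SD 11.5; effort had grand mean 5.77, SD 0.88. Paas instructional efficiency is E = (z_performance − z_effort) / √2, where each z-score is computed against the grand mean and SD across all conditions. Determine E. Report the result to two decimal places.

1.32

z_performance = (77.1 − 72.3) / 11.5 = 4.8000 / 11.5 = 0.4174.
z_effort = (4.5 − 5.77) / 0.88 = -1.2700 / 0.88 = -1.4432.
z_P − z_E = 0.4174 − (-1.4432) = 1.8606.
E = 1.8606 / √2 = 1.8606 / 1.41421 = 1.3156 ≈ 1.32.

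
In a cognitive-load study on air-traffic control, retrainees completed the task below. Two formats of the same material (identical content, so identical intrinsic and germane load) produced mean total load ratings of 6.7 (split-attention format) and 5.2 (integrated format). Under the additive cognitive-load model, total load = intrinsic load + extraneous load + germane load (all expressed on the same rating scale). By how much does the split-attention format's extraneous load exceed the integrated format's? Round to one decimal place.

Intrinsic and germane load are equal across formats, so the difference in total load equals the difference in extraneous load.
Extraneous-load difference = 6.7 − 5.2 = 1.5.

1.5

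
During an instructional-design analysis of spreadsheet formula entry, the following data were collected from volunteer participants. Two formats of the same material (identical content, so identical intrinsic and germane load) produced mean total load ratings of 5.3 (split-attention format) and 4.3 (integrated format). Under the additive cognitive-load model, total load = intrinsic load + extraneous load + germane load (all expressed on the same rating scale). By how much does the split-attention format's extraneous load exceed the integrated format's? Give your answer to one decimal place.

1.0

Intrinsic and germane load are equal across formats, so the difference in total load equals the difference in extraneous load.
Extraneous-load difference = 5.3 − 4.3 = 1.0.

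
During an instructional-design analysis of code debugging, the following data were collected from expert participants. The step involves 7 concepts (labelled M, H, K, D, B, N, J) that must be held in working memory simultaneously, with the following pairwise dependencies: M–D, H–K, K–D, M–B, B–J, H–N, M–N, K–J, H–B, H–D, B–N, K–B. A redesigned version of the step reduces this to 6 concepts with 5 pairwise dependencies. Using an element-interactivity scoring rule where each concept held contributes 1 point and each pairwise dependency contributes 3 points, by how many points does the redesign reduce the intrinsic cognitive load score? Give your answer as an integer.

Original: 7 × 1 + 12 × 3 = 7 + 36 = 43.
Redesigned: 6 × 1 + 5 × 3 = 6 + 15 = 21.
Reduction = 43 − 21 = 22.

22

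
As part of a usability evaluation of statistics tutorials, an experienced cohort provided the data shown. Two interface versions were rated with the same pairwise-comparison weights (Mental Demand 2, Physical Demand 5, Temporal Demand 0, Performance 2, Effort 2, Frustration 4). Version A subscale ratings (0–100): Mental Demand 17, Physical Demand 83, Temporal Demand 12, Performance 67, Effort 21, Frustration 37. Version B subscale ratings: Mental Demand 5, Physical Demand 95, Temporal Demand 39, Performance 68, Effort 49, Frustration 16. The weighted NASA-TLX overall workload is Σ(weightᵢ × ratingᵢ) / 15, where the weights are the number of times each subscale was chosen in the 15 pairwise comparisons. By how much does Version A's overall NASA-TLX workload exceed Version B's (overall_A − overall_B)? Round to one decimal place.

-0.7

Version A weighted sum = 2·17 + 5·83 + 0·12 + 2·67 + 2·21 + 4·37 = 34 + 415 + 0 + 134 + 42 + 148 = 773; overall_A = 773/15 = 51.5333.
Version B weighted sum = 2·5 + 5·95 + 0·39 + 2·68 + 2·49 + 4·16 = 10 + 475 + 0 + 136 + 98 + 64 = 783; overall_B = 783/15 = 52.2000.
Difference = 51.5333 − 52.2000 = -0.6667 ≈ -0.7.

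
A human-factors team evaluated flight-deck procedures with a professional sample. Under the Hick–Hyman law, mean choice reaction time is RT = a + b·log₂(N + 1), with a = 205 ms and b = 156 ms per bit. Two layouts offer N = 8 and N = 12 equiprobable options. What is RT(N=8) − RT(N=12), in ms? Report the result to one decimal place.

-82.8

RT(8) = 205 + 156·log₂(9) = 205 + 156·3.1699 = 699.5044 ms.
RT(12) = 205 + 156·log₂(13) = 205 + 156·3.7004 = 782.2624 ms.
Difference = 699.5044 − 782.2624 = -82.7580 ≈ -82.8 ms.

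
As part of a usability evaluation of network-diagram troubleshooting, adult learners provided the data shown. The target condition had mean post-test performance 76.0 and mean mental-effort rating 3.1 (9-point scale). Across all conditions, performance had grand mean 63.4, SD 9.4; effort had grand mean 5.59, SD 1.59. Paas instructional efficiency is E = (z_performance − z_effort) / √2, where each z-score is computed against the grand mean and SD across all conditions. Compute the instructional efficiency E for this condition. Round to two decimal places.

2.06

z_performance = (76.0 − 63.4) / 9.4 = 12.6000 / 9.4 = 1.3404.
z_effort = (3.1 − 5.59) / 1.59 = -2.4900 / 1.59 = -1.5660.
z_P − z_E = 1.3404 − (-1.5660) = 2.9064.
E = 2.9064 / √2 = 2.9064 / 1.41421 = 2.0551 ≈ 2.06.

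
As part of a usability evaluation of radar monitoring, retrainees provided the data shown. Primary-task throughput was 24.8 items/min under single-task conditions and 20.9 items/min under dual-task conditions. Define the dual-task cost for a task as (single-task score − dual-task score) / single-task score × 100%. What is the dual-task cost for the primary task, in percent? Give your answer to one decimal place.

15.7

Cost = (24.8 − 20.9) / 24.8 × 100%
     = 3.9000 / 24.8 × 100% = 15.7258%.
≈ 15.7%.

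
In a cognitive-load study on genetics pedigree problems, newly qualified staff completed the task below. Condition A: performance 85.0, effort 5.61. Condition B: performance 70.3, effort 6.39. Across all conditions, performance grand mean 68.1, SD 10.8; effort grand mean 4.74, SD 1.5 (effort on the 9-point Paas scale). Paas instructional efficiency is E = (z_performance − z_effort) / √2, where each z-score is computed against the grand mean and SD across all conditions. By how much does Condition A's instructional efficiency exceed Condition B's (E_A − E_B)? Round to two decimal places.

1.33

Condition A: z_P = (85.0 − 68.1)/10.8 = 1.5648; z_E = (5.61 − 4.74)/1.5 = 0.5800; E_A = (1.5648 − 0.5800)/√2 = 0.6964.
Condition B: z_P = (70.3 − 68.1)/10.8 = 0.2037; z_E = (6.39 − 4.74)/1.5 = 1.1000; E_B = (0.2037 − 1.1000)/√2 = -0.6338.
E_A − E_B = 0.6964 − (-0.6338) = 1.3302 ≈ 1.33.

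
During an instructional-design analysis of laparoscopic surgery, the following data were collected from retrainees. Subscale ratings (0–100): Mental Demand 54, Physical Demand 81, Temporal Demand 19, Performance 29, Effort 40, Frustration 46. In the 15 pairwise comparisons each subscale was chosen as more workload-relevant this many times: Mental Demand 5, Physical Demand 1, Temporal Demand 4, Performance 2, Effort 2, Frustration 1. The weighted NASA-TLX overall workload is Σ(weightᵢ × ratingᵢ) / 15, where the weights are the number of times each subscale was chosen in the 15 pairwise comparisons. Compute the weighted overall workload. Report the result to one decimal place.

The tallies are the weights (they sum to 15).
Weighted sum = 5·54 + 1·81 + 4·19 + 2·29 + 2·40 + 1·46
            = 270 + 81 + 76 + 58 + 80 + 46 = 611.
Overall workload = 611 / 15 = 40.7333 ≈ 40.7.

40.7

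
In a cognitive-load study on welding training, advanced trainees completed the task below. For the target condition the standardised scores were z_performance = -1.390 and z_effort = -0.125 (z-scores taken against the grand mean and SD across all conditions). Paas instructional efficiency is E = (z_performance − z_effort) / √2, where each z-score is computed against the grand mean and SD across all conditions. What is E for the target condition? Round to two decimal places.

z_P − z_E = -1.390 − (-0.125) = -1.2650.
E = -1.2650 / √2 = -1.2650 / 1.41421 = -0.8945 ≈ -0.89.

-0.89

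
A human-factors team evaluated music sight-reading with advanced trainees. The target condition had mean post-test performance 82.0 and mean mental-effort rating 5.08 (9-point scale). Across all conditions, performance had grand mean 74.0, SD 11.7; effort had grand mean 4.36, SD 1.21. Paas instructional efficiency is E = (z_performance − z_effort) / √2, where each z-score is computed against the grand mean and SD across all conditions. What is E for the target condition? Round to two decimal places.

0.06

z_performance = (82.0 − 74.0) / 11.7 = 8.0000 / 11.7 = 0.6838.
z_effort = (5.08 − 4.36) / 1.21 = 0.7200 / 1.21 = 0.5950.
z_P − z_E = 0.6838 − 0.5950 = 0.0888.
E = 0.0888 / √2 = 0.0888 / 1.41421 = 0.0628 ≈ 0.06.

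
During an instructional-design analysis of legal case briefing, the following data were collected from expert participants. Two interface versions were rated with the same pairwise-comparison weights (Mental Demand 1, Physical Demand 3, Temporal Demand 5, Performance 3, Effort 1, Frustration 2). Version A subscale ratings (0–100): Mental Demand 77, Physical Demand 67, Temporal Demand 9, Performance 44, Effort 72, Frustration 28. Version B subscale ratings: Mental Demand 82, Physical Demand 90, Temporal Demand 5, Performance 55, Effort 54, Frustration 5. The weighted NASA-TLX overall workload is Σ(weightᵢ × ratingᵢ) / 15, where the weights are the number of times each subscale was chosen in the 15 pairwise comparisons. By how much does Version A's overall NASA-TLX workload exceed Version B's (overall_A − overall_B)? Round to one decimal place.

-1.5

Version A weighted sum = 1·77 + 3·67 + 5·9 + 3·44 + 1·72 + 2·28 = 77 + 201 + 45 + 132 + 72 + 56 = 583; overall_A = 583/15 = 38.8667.
Version B weighted sum = 1·82 + 3·90 + 5·5 + 3·55 + 1·54 + 2·5 = 82 + 270 + 25 + 165 + 54 + 10 = 606; overall_B = 606/15 = 40.4000.
Difference = 38.8667 − 40.4000 = -1.5333 ≈ -1.5.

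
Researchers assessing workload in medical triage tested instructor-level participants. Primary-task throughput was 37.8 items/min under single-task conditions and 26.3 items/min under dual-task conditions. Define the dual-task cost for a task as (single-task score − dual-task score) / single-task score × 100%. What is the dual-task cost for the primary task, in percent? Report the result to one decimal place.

Cost = (37.8 − 26.3) / 37.8 × 100%
     = 11.5000 / 37.8 × 100% = 30.4233%.
≈ 30.4%.

30.4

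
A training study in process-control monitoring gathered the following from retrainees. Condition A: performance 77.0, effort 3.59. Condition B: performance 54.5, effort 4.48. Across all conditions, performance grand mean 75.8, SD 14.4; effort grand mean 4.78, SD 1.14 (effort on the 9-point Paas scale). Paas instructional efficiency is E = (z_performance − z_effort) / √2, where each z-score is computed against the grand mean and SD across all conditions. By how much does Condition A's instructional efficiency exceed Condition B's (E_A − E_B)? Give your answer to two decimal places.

Condition A: z_P = (77.0 − 75.8)/14.4 = 0.0833; z_E = (3.59 − 4.78)/1.14 = -1.0439; E_A = (0.0833 − (-1.0439))/√2 = 0.7971.
Condition B: z_P = (54.5 − 75.8)/14.4 = -1.4792; z_E = (4.48 − 4.78)/1.14 = -0.2632; E_B = (-1.4792 − (-0.2632))/√2 = -0.8598.
E_A − E_B = 0.7971 − (-0.8598) = 1.6569 ≈ 1.66.

1.66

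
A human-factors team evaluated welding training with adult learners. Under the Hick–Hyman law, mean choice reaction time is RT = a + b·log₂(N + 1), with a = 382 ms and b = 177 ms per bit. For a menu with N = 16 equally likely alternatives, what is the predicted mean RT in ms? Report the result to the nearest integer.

1105

log₂(16 + 1) = log₂(17) = 4.0875.
RT = 382 + 177 × 4.0875 = 382 + 723.4875 = 1105.4875 ms.
≈ 1105 ms.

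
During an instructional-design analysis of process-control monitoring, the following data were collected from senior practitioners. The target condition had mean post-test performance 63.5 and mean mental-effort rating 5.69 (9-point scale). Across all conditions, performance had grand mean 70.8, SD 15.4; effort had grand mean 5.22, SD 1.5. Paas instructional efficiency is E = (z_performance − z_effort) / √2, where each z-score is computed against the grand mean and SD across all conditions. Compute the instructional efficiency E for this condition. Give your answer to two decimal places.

z_performance = (63.5 − 70.8) / 15.4 = -7.3000 / 15.4 = -0.4740.
z_effort = (5.69 − 5.22) / 1.5 = 0.4700 / 1.5 = 0.3133.
z_P − z_E = -0.4740 − 0.3133 = -0.7873.
E = -0.7873 / √2 = -0.7873 / 1.41421 = -0.5567 ≈ -0.56.

-0.56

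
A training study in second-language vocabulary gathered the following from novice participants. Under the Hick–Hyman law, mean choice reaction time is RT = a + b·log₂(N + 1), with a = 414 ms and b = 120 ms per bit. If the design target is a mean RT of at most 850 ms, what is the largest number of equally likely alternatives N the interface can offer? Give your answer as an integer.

Set 414 + 120·log₂(N + 1) ≤ 850.
log₂(N + 1) ≤ (850 − 414) / 120 = 3.6333.
N + 1 ≤ 2^3.6333 = 12.4089.
N ≤ 11.4089, so the largest integer N is 11.

11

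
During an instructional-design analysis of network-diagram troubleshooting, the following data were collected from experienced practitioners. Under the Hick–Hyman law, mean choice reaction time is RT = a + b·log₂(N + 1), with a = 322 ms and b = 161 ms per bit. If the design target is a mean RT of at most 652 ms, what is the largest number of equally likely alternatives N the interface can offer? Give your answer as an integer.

3

Set 322 + 161·log₂(N + 1) ≤ 652.
log₂(N + 1) ≤ (652 − 322) / 161 = 2.0497.
N + 1 ≤ 2^2.0497 = 4.1402.
N ≤ 3.1402, so the largest integer N is 3.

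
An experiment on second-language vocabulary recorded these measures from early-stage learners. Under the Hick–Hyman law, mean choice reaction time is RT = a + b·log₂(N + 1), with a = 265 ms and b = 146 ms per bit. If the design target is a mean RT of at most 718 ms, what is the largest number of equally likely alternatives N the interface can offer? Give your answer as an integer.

7

Set 265 + 146·log₂(N + 1) ≤ 718.
log₂(N + 1) ≤ (718 − 265) / 146 = 3.1027.
N + 1 ≤ 2^3.1027 = 8.5902.
N ≤ 7.5902, so the largest integer N is 7.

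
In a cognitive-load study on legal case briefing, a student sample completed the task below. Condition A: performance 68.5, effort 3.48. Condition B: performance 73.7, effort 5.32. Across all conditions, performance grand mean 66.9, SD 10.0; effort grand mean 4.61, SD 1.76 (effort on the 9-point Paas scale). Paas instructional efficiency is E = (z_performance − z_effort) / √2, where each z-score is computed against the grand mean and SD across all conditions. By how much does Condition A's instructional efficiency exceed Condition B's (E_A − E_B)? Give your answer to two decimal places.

Condition A: z_P = (68.5 − 66.9)/10.0 = 0.1600; z_E = (3.48 − 4.61)/1.76 = -0.6420; E_A = (0.1600 − (-0.6420))/√2 = 0.5671.
Condition B: z_P = (73.7 − 66.9)/10.0 = 0.6800; z_E = (5.32 − 4.61)/1.76 = 0.4034; E_B = (0.6800 − 0.4034)/√2 = 0.1956.
E_A − E_B = 0.5671 − 0.1956 = 0.3715 ≈ 0.37.

0.37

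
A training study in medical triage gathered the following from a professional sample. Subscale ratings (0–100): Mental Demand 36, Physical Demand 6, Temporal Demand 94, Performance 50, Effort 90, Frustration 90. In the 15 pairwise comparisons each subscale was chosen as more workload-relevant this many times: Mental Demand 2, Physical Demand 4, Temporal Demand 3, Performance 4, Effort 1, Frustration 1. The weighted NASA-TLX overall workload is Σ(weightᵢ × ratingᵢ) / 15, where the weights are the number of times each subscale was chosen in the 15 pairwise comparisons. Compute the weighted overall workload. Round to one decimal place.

The tallies are the weights (they sum to 15).
Weighted sum = 2·36 + 4·6 + 3·94 + 4·50 + 1·90 + 1·90
            = 72 + 24 + 282 + 200 + 90 + 90 = 758.
Overall workload = 758 / 15 = 50.5333 ≈ 50.5.

50.5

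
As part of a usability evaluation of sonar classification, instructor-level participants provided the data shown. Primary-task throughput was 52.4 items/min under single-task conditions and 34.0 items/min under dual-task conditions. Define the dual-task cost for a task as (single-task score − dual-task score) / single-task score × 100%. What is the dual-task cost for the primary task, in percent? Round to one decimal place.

Cost = (52.4 − 34.0) / 52.4 × 100%
     = 18.4000 / 52.4 × 100% = 35.1145%.
≈ 35.1%.

35.1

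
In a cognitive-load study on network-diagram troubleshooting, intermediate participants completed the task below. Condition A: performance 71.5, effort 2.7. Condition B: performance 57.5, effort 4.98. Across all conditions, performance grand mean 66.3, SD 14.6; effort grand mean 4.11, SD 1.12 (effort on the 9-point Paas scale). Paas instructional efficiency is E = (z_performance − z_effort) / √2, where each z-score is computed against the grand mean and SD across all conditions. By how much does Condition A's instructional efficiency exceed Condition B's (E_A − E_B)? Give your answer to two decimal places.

Condition A: z_P = (71.5 − 66.3)/14.6 = 0.3562; z_E = (2.7 − 4.11)/1.12 = -1.2589; E_A = (0.3562 − (-1.2589))/√2 = 1.1420.
Condition B: z_P = (57.5 − 66.3)/14.6 = -0.6027; z_E = (4.98 − 4.11)/1.12 = 0.7768; E_B = (-0.6027 − 0.7768)/√2 = -0.9755.
E_A − E_B = 1.1420 − (-0.9755) = 2.1175 ≈ 2.12.

2.12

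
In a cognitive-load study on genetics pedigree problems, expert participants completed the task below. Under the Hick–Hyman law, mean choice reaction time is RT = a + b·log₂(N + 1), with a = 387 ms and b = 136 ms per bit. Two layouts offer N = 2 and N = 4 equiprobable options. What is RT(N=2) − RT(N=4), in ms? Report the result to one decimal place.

-100.2

RT(2) = 387 + 136·log₂(3) = 387 + 136·1.5850 = 602.5600 ms.
RT(4) = 387 + 136·log₂(5) = 387 + 136·2.3219 = 702.7784 ms.
Difference = 602.5600 − 702.7784 = -100.2184 ≈ -100.2 ms.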